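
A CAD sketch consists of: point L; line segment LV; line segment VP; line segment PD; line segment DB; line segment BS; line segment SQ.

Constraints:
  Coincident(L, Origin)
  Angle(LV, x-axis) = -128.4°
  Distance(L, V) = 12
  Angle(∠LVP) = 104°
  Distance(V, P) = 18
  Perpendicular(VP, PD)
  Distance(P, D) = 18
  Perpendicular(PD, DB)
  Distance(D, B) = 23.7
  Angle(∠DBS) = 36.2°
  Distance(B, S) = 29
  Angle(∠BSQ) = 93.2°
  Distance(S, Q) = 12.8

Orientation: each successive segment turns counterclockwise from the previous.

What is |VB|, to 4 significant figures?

18.88

VP is perpendicular to PD, so PD runs at 37.60°; with |PD| = 18.0, D = (17.79, -12.68). The perpendicularity gives DB at right angles to PD, so DB runs at 127.6°; with |DB| = 23.7, B = (3.330, 6.094). Then |VB| = |B − V| = 18.88.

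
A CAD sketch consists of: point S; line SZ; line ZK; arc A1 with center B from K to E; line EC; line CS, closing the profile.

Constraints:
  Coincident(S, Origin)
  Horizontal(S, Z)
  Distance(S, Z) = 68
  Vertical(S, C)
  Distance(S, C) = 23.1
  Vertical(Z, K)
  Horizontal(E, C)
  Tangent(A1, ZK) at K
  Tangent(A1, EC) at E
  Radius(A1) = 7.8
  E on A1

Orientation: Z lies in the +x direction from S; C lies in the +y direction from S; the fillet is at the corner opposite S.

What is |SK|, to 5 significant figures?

69.700

S is at the origin; SZ is horizontal with |SZ| = 68.0 and Z on the +x side, so Z = (68.000, 0.0000). SC is vertical with |SC| = 23.1 and C on the +y side, so C = (0.0000, 23.100). The virtual corner opposite S is at (68.000, 23.100). The tangent condition forces BK to be normal to ZK and the tangent condition forces BE to be normal to EC, with radius 7.8, so the center B sits 7.8 in from both sides at B = (60.200, 15.300). That places the tangent points at K = (68.000, 15.300) on ZK and E = (60.200, 23.100) on EC. Then |SK| = |K − S| = 69.700.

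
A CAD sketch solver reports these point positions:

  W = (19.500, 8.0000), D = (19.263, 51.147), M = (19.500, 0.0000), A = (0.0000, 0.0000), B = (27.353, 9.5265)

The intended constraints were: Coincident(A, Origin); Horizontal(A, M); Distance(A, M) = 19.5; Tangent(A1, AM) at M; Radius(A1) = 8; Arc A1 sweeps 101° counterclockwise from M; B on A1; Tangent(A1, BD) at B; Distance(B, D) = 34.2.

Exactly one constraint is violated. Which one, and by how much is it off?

Distance(B, D) = 34.2 — off by 8.20.

A = (0.00, 0.00) ✓; A.y = 0.00, M.y = 0.00 ✓; |AM| = 19.50 ✓; ∠(WM, MA) = 90.00° ✓; |WM| = 8.000 ✓; bearing(W→B) − bearing(W→M) = 101.0° ✓; |WB| = 8.000 ✓; ∠(WB, BD) = 90.00° ✓; |BD| = 42.40 ✗.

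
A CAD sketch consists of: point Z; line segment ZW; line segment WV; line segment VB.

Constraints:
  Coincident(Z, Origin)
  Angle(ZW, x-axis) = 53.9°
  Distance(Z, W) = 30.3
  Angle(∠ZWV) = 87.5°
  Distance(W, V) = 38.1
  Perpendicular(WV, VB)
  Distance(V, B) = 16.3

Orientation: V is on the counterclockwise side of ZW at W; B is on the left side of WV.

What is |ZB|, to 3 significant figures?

39.3

Z is at the origin; ZW runs at 53.9° with length 30.3, so W = 30.3·(cos 53.9°, sin 53.9°) = (17.9, 24.5). ∠ZWV = 87.5°, so WV runs at 53.9° + (180° − 87.5°) = 146° from the x-axis; with |WV| = 38.1, V = W + 38.1·(cos 146°, sin 146°) = (-13.9, 45.6). WV is perpendicular to VB; with |VB| = 16.3 on the left of WV, B = V + 16.3·(-0.553, -0.833) = (-22.9, 32.0). Then |ZB| = |B − Z| = 39.3.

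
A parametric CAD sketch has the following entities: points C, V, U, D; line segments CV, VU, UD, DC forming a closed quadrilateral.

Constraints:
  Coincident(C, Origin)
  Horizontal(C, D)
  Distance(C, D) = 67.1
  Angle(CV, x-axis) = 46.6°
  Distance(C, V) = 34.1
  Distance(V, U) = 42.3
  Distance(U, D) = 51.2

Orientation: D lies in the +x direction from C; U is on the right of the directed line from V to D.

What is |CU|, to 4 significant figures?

25.61

Checks: |VU| = 42.30 ✓; |UD| = 51.20 ✓.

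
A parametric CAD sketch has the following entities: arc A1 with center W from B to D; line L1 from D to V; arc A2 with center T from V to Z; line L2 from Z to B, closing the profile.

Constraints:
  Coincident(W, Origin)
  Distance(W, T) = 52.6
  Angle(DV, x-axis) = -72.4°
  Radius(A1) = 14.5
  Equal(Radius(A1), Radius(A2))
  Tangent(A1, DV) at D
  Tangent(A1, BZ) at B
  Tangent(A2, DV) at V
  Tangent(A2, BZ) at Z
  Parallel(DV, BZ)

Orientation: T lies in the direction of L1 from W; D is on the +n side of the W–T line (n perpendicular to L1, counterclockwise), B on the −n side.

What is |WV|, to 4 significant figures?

54.56

Tangency of A1 to both parallel lines with radius 14.5 puts D and B at W ± 14.5·n: D = (13.82, 4.384), B = (-13.82, -4.384). Equal radii place V and Z the same way about T: V = T + 14.5·n = (29.73, -45.75), Z = T − 14.5·n = (2.083, -54.52). Then |WV| = |V − W| = 54.56.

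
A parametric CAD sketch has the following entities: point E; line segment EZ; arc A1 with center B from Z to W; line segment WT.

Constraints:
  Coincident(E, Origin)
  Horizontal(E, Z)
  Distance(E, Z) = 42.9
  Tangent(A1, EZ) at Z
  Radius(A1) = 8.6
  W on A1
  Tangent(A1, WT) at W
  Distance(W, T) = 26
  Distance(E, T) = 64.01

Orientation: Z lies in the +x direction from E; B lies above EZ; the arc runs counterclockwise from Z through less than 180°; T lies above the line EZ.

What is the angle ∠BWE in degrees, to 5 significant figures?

15.424°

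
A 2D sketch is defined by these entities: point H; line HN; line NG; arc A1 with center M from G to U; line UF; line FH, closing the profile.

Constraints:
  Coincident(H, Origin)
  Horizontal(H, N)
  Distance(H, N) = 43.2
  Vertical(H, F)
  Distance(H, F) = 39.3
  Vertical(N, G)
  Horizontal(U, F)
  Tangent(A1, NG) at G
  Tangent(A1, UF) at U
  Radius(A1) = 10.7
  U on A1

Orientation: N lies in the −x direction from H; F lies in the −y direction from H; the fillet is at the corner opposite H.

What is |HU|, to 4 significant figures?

51.00

H is at the origin; H and N share the same y with |HN| = 43.2 and N on the −x side, so N = (-43.20, 0.000). H and F share the same x with |HF| = 39.3 and F on the −y side, so F = (0.000, -39.30). The virtual corner opposite H is at (-43.20, -39.30). The tangent condition forces MG to be normal to NG and A1 meets UF tangentially, so MU is at right angles to UF, with radius 10.7, so the center M sits 10.7 in from both sides at M = (-32.50, -28.60). That places the tangent points at G = (-43.20, -28.60) on NG and U = (-32.50, -39.30) on UF. Then |HU| = |U − H| = 51.00.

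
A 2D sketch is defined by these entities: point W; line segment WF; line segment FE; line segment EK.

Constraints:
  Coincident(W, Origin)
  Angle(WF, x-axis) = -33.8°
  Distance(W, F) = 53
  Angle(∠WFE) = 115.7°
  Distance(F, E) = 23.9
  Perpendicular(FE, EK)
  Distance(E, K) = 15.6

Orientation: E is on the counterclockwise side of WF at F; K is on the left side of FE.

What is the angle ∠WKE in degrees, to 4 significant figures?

124.4°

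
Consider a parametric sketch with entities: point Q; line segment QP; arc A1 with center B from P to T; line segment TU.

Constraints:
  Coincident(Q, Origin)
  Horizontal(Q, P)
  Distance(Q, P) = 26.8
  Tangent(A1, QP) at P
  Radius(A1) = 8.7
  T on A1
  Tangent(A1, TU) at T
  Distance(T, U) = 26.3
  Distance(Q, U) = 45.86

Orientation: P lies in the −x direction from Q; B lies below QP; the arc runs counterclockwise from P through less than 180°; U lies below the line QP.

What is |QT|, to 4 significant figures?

36.87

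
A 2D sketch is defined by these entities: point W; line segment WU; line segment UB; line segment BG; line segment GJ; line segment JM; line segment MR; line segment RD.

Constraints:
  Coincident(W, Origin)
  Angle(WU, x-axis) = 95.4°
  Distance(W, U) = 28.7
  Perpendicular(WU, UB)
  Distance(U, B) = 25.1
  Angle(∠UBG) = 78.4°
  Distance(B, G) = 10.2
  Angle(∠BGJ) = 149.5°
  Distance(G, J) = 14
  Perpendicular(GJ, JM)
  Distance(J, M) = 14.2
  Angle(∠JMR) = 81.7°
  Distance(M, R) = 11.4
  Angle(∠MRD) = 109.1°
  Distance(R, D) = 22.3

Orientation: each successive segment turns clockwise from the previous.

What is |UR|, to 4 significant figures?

12.44

W is at the origin; WU runs at 95.4° with length 28.7, so U = (-2.701, 28.57). WU is perpendicular to UB, so UB runs at 5.400°; with |UB| = 25.1, B = (22.29, 30.93). ∠UBG = 78.4° gives BG at -96.20° from the x-axis; with |BG| = 10.2, G = (21.19, 20.79). ∠BGJ = 149.5° gives GJ at -126.7° from the x-axis; with |GJ| = 14.0, J = (12.82, 9.570). GJ ⟂ JM, so JM runs at 143.3°; with |JM| = 14.2, M = (1.434, 18.06). ∠JMR = 81.7° gives MR at 45.00° from the x-axis; with |MR| = 11.4, R = (9.495, 26.12). Then |UR| = |R − U| = 12.44.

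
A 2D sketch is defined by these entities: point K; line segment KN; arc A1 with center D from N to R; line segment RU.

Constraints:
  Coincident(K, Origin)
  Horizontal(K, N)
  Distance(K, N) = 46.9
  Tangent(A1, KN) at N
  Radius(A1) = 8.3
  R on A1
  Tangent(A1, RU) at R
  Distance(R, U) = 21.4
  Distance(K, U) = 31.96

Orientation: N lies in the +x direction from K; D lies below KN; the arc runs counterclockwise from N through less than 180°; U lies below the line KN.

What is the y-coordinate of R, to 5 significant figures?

-2.6329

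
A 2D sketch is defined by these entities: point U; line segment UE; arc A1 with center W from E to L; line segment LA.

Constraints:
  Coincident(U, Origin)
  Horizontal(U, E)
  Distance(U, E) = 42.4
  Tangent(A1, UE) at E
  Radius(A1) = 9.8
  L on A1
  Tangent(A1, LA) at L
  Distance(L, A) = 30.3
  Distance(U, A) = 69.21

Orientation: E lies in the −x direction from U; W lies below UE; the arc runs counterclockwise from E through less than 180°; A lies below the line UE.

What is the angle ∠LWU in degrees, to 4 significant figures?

155.2°

Checks: ∠(WE, EU) = 90.00° ✓; |WE| = 9.800 ✓; |WL| = 9.800 ✓; ∠(WL, LA) = 90.00° ✓; |LA| = 30.30 ✓; |UA| = 69.21 ✓.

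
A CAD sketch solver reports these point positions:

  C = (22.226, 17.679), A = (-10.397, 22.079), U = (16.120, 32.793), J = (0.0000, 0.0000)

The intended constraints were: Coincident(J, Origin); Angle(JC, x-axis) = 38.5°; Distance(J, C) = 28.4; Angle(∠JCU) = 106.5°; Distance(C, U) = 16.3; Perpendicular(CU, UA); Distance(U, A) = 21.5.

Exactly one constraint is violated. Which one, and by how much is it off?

Distance(U, A) = 21.5 — off by 7.10.

J = (0.00, 0.00) ✓; JC at 38.50° ✓; |JC| = 28.40 ✓; ∠JCU = 106.5° ✓; |CU| = 16.30 ✓; ∠(CU, UA) = 90.00° ✓; |UA| = 28.60 ✗.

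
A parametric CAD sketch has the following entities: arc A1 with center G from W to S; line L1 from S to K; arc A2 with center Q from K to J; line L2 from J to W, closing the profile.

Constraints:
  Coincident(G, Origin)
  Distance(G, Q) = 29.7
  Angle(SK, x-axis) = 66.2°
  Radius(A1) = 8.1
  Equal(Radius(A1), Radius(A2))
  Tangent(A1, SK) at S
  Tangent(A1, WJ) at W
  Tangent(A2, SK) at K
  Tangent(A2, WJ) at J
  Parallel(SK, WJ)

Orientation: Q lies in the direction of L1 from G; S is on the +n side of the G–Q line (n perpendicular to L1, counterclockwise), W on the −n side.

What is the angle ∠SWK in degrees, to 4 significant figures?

61.39°

The slot axis is L1's direction at 66.2°, so u = (cos 66.2°, sin 66.2°) = (0.4035, 0.9150) and n = (−sin 66.2°, cos 66.2°) = (-0.9150, 0.4035). G is at the origin and Q lies 29.7 along u from G, so Q = 29.7·u = (11.99, 27.17). Tangency of A1 to both parallel lines with radius 8.1 puts S and W at G ± 8.1·n: S = (-7.411, 3.269), W = (7.411, -3.269). Equal radii place K and J the same way about Q: K = Q + 8.1·n = (4.574, 30.44), J = Q − 8.1·n = (19.40, 23.91). Then cos ∠SWK = WS·WK / (|WS||WK|), giving 61.39°.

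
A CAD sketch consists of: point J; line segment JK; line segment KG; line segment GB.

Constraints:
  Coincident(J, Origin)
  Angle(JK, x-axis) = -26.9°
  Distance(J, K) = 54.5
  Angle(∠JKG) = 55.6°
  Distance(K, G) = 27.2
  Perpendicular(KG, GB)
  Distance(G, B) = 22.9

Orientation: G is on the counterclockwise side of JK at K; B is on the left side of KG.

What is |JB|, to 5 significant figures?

22.359

∠JKG = 55.6°, so KG runs at -26.9° + (180° − 55.6°) = 97.500° from the x-axis; with |KG| = 27.2, G = K + 27.2·(cos 97.500°, sin 97.500°) = (45.053, 2.3096). The perpendicularity gives GB at right angles to KG; with |GB| = 22.9 on the left of KG, B = G + 22.9·(-0.99144, -0.13053) = (22.349, -0.67944). Then |JB| = |B − J| = 22.359.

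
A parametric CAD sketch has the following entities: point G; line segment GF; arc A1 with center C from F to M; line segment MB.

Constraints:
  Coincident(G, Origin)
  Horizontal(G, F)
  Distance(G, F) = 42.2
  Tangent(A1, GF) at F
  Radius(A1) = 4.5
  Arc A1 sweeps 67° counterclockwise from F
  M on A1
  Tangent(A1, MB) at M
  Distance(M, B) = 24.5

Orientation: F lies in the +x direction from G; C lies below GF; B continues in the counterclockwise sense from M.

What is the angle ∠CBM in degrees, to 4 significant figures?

10.41°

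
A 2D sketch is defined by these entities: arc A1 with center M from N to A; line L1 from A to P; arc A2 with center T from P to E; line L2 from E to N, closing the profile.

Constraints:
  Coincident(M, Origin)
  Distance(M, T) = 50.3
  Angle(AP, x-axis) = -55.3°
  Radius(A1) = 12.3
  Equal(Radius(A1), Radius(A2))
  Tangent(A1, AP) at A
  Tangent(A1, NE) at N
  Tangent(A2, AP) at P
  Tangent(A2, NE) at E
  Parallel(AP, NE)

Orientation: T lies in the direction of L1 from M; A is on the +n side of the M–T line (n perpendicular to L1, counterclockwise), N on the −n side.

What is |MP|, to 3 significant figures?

51.8

The slot axis is L1's direction at -55.3°, so u = (cos -55.3°, sin -55.3°) = (0.569, -0.822) and n = (−sin -55.3°, cos -55.3°) = (0.822, 0.569). M is at the origin and T lies 50.3 along u from M, so T = 50.3·u = (28.6, -41.4). Tangency of A1 to both parallel lines with radius 12.3 puts A and N at M ± 12.3·n: A = (10.1, 7.00), N = (-10.1, -7.00). Equal radii place P and E the same way about T: P = T + 12.3·n = (38.7, -34.4), E = T − 12.3·n = (18.5, -48.4). Then |MP| = |P − M| = 51.8.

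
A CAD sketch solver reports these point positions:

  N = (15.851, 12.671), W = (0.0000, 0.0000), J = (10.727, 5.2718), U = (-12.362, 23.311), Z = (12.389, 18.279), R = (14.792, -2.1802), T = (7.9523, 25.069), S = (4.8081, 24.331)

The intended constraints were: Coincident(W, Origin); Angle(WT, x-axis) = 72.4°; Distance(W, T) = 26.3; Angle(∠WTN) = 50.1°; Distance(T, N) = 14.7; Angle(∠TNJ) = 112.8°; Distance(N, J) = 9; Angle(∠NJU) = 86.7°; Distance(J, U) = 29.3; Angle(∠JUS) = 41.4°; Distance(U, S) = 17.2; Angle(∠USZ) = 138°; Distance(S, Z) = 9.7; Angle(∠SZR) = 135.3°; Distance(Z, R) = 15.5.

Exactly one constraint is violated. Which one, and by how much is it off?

Distance(Z, R) = 15.5 — off by 5.10.

W = (0.00, 0.00) ✓; WT at 72.40° ✓; |WT| = 26.30 ✓; ∠WTN = 50.10° ✓; |TN| = 14.70 ✓; ∠TNJ = 112.8° ✓; |NJ| = 9.000 ✓; ∠NJU = 86.70° ✓; |JU| = 29.30 ✓; ∠JUS = 41.40° ✓; |US| = 17.20 ✓; ∠USZ = 138.0° ✓; |SZ| = 9.700 ✓; ∠SZR = 135.3° ✓; |ZR| = 20.60 ✗.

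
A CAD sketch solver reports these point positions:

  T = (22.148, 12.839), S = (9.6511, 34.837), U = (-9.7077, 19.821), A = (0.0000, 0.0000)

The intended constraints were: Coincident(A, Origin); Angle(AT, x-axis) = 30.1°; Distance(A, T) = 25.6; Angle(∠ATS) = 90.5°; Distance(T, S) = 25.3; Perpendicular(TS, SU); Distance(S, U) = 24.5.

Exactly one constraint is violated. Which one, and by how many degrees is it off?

Perpendicular(TS, SU) — off by 8.20°.

A = (0.00, 0.00) ✓; AT at 30.10° ✓; |AT| = 25.60 ✓; ∠ATS = 90.50° ✓; |TS| = 25.30 ✓; ∠(TS, SU) = 98.20° ✗; |SU| = 24.50 ✓.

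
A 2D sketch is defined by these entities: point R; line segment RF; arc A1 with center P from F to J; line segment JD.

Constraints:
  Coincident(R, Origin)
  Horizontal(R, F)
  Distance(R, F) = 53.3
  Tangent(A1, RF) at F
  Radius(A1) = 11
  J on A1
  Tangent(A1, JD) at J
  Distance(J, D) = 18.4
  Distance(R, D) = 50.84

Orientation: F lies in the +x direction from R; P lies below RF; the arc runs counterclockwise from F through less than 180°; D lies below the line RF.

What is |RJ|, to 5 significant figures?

43.626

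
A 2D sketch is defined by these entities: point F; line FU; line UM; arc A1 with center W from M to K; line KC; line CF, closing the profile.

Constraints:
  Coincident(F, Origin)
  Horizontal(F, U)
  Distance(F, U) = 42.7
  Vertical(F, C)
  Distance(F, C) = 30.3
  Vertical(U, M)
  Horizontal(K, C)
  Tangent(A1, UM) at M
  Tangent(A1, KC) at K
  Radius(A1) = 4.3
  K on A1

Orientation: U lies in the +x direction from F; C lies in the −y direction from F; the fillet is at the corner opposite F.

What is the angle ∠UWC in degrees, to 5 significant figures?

105.78°

F is at the origin; FU is horizontal with |FU| = 42.7 and U on the +x side, so U = (42.700, 0.0000). FC is vertical with |FC| = 30.3 and C on the −y side, so C = (0.0000, -30.300). The virtual corner opposite F is at (42.700, -30.300). Since A1 is tangent to UM there, WM ⟂ UM and tangency of A1 to KC means the radius WK is perpendicular to KC, with radius 4.3, so the center W sits 4.3 in from both sides at W = (38.400, -26.000). Then cos ∠UWC = WU·WC / (|WU||WC|), giving 105.78°.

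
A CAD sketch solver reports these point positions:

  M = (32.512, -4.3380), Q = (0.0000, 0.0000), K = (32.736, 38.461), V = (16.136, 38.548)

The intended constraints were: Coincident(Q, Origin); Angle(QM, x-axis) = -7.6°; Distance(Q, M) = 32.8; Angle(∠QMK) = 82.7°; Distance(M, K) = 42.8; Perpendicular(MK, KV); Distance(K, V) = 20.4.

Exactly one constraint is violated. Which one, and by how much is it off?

Distance(K, V) = 20.4 — off by 3.80.

Q = (0.00, 0.00) ✓; QM at -7.600° ✓; |QM| = 32.80 ✓; ∠QMK = 82.70° ✓; |MK| = 42.80 ✓; ∠(MK, KV) = 90.00° ✓; |KV| = 16.60 ✗.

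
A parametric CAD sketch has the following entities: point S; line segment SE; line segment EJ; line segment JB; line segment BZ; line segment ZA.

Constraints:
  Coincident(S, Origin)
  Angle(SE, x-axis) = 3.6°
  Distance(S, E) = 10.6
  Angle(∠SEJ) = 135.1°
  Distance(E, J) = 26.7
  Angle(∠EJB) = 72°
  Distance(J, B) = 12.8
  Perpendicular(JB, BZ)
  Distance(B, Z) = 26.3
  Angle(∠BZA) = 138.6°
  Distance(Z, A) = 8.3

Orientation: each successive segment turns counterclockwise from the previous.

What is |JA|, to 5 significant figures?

33.337

JB ⟂ BZ, so BZ runs at -113.50°; with |BZ| = 26.3, Z = (6.0456, 1.6480). ∠BZA = 138.6° gives ZA at -72.100° from the x-axis; with |ZA| = 8.3, A = (8.5966, -6.2502). Then |JA| = |A − J| = 33.337.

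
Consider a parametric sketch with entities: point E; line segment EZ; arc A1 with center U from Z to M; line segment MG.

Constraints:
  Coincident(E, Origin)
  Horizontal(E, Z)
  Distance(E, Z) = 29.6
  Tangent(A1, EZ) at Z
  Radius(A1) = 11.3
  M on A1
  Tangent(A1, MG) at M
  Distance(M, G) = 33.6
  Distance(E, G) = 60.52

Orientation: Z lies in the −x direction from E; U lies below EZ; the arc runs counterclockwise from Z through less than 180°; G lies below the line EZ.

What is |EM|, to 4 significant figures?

42.48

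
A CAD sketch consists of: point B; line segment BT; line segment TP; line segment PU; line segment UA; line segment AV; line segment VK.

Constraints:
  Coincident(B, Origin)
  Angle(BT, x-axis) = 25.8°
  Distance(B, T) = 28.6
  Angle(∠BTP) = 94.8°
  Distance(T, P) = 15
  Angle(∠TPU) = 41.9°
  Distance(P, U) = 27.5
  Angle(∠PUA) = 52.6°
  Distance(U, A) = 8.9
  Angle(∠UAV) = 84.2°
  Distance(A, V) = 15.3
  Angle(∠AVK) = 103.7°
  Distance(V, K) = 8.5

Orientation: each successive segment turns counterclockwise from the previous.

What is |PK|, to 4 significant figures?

18.59

∠UAV = 84.2° gives AV at 112.3° from the x-axis; with |AV| = 15.3, V = (13.29, 17.44). ∠AVK = 103.7° gives VK at -171.4° from the x-axis; with |VK| = 8.5, K = (4.887, 16.17). Then |PK| = |K − P| = 18.59.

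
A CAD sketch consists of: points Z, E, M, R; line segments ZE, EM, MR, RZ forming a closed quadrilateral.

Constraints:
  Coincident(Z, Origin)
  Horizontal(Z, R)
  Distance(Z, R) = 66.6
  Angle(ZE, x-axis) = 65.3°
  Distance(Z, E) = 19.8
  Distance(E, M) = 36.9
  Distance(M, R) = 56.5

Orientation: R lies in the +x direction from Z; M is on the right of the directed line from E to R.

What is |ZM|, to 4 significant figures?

22.81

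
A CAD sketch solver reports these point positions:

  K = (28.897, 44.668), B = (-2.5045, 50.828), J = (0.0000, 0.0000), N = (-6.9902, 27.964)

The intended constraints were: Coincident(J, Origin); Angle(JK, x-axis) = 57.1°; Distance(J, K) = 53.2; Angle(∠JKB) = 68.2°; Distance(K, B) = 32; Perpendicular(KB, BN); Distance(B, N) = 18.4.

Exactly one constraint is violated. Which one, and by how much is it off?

Distance(B, N) = 18.4 — off by 4.90.

J = (0.00, 0.00) ✓; JK at 57.10° ✓; |JK| = 53.20 ✓; ∠JKB = 68.20° ✓; |KB| = 32.00 ✓; ∠(KB, BN) = 90.00° ✓; |BN| = 23.30 ✗.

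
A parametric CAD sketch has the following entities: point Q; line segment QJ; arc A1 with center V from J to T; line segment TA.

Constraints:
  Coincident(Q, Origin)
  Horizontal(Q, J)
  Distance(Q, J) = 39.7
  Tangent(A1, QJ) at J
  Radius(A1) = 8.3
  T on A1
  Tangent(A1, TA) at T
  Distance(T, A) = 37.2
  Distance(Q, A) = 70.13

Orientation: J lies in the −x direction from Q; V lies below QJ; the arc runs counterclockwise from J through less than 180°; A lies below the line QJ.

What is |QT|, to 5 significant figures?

48.284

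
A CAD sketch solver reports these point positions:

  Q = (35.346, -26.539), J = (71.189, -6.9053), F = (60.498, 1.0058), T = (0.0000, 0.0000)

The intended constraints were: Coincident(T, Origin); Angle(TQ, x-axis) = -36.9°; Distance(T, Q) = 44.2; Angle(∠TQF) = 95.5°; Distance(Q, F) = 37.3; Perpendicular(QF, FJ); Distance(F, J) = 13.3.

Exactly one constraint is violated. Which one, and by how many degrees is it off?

Perpendicular(QF, FJ) — off by 5.90°.

T = (0.00, 0.00) ✓; TQ at -36.90° ✓; |TQ| = 44.20 ✓; ∠TQF = 95.50° ✓; |QF| = 37.30 ✓; ∠(QF, FJ) = 84.10° ✗; |FJ| = 13.30 ✓.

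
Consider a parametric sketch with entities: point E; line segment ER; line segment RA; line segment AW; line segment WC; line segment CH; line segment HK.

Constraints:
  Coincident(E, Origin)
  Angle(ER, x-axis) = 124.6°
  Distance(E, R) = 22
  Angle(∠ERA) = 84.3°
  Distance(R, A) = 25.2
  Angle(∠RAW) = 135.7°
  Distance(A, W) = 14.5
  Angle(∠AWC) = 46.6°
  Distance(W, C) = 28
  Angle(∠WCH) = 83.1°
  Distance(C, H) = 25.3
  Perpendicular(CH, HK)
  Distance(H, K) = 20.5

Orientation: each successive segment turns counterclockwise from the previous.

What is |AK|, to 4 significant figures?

13.25

∠WCH = 83.1° gives CH at 134.9° from the x-axis; with |CH| = 25.3, H = (-28.87, 22.53). CH ⟂ HK, so HK runs at -135.1°; with |HK| = 20.5, K = (-43.39, 8.063). Then |AK| = |K − A| = 13.25.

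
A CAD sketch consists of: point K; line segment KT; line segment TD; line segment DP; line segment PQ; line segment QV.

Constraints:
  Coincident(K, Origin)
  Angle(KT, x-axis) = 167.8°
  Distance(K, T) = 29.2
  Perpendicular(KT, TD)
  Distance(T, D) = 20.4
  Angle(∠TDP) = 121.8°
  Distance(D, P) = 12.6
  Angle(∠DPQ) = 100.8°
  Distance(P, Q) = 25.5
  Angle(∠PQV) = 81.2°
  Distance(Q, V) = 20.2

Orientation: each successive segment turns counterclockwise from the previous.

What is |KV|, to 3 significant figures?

18.3

K is at the origin; KT runs at 167.8° with length 29.2, so T = (-28.5, 6.17). KT ⟂ TD, so TD runs at -102°; with |TD| = 20.4, D = (-32.9, -13.8). ∠TDP = 121.8° gives DP at -44.0° from the x-axis; with |DP| = 12.6, P = (-23.8, -22.5). ∠DPQ = 100.8° gives PQ at 35.2° from the x-axis; with |PQ| = 25.5, Q = (-2.95, -7.82). ∠PQV = 81.2° gives QV at 134° from the x-axis; with |QV| = 20.2, V = (-17.0, 6.71). Then |KV| = |V − K| = 18.3.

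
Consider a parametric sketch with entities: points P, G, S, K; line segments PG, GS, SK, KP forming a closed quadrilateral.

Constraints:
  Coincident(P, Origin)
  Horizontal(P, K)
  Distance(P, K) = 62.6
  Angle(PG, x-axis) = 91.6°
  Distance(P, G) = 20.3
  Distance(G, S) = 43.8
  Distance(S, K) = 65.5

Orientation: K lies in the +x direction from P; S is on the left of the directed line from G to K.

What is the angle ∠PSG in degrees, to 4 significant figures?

12.36°

P is at the origin; P and K share the same y with |PK| = 62.6 and K in +x, so K = (62.6, 0). PG runs at 91.6° with |PG| = 20.3, so G = (-0.5668, 20.29). S is determined by |GS| = 43.8 and |SK| = 65.5 together: it lies at the intersection of circle(G, 43.8) and circle(K, 65.5). With |GK| = 66.35, the foot of the radical line on GK is 15.30 from G and the perpendicular offset is √(43.8² − 15.30²) = 41.04. Taking the left-of-GK solution: S = (26.55, 54.69).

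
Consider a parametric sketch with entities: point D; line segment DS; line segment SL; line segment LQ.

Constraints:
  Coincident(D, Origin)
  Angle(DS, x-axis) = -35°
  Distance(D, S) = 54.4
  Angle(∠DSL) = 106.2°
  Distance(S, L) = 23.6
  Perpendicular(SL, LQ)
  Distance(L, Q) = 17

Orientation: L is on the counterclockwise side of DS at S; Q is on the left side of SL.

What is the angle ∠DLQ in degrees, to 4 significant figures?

36.59°

D is at the origin; DS runs at -35.0° with length 54.4, so S = 54.4·(cos -35.0°, sin -35.0°) = (44.56, -31.20). ∠DSL = 106.2°, so SL runs at -35.0° + (180° − 106.2°) = 38.80° from the x-axis; with |SL| = 23.6, L = S + 23.6·(cos 38.80°, sin 38.80°) = (62.95, -16.41). The perpendicularity gives LQ at right angles to SL; with |LQ| = 17.0 on the left of SL, Q = L + 17.0·(-0.6266, 0.7793) = (52.30, -3.166). Then cos ∠DLQ = LD·LQ / (|LD||LQ|), giving 36.59°.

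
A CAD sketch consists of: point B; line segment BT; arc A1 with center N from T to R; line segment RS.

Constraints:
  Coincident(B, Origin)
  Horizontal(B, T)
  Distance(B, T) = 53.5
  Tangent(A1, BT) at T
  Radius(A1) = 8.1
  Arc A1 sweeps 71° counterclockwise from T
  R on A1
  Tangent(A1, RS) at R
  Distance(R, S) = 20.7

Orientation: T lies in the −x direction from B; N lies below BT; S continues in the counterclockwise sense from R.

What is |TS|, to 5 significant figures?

28.880

On A1, T sits at bearing 90° from N; a 71° counterclockwise sweep puts R at bearing 161°, so R = N + 8.1·(cos 161°, sin 161°) = (-61.159, -5.4629). Since A1 is tangent to RS there, NR ⟂ RS, so RS runs along (−sin 161°, cos 161°); with |RS| = 20.7, S = (-67.898, -25.035). Then |TS| = |S − T| = 28.880.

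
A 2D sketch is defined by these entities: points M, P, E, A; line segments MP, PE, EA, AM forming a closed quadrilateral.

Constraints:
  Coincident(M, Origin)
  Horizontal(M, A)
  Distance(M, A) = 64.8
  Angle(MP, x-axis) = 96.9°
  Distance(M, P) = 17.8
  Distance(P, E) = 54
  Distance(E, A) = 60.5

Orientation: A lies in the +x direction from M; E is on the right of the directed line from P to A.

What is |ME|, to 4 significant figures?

36.69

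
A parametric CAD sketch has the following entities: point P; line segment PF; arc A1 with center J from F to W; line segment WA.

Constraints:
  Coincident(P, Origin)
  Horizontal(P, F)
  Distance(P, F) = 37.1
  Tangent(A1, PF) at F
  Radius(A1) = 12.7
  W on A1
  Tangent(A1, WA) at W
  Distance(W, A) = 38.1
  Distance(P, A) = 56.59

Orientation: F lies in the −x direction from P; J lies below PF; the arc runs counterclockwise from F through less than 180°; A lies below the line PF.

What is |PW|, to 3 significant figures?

51.5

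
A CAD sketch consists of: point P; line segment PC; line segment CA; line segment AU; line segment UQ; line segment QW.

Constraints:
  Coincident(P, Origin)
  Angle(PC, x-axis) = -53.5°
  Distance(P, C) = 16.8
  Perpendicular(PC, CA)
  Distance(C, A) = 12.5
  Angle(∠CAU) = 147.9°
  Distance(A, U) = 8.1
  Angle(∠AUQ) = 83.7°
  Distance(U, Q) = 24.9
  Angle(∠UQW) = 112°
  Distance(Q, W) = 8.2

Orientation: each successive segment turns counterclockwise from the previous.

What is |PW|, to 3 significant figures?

6.16

∠AUQ = 83.7° gives UQ at 165° from the x-axis; with |UQ| = 24.9, Q = (-1.04, 7.96). ∠UQW = 112.0° gives QW at -127° from the x-axis; with |QW| = 8.2, W = (-5.99, 1.42). Then |PW| = |W − P| = 6.16.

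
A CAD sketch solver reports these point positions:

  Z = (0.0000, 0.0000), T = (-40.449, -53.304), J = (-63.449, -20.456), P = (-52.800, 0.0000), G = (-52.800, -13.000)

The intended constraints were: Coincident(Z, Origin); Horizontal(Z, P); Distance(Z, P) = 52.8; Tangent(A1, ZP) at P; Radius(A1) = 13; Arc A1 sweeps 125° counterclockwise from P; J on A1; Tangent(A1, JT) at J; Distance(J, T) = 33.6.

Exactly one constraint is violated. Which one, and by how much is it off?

Distance(J, T) = 33.6 — off by 6.50.

Z = (0.00, 0.00) ✓; Z.y = 0.00, P.y = 0.00 ✓; |ZP| = 52.80 ✓; ∠(GP, PZ) = 90.00° ✓; |GP| = 13.00 ✓; bearing(G→J) − bearing(G→P) = 125.0° ✓; |GJ| = 13.00 ✓; ∠(GJ, JT) = 90.00° ✓; |JT| = 40.10 ✗.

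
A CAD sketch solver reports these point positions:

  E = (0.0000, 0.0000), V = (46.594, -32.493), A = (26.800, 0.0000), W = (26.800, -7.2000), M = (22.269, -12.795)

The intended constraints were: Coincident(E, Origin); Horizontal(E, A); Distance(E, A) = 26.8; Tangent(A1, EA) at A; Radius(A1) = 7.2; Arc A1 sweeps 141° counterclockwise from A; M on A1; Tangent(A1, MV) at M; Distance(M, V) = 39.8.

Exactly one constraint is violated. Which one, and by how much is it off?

Distance(M, V) = 39.8 — off by 8.50.

E = (0.00, 0.00) ✓; E.y = 0.00, A.y = 0.00 ✓; |EA| = 26.80 ✓; ∠(WA, AE) = 90.00° ✓; |WA| = 7.200 ✓; bearing(W→M) − bearing(W→A) = 141.0° ✓; |WM| = 7.200 ✓; ∠(WM, MV) = 90.00° ✓; |MV| = 31.30 ✗.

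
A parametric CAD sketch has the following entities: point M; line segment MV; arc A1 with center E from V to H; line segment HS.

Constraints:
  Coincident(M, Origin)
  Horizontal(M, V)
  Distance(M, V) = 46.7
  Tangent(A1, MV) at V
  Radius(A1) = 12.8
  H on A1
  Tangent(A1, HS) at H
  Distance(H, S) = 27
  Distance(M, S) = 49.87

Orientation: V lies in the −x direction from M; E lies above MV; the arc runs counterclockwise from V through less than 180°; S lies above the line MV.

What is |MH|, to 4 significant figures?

35.90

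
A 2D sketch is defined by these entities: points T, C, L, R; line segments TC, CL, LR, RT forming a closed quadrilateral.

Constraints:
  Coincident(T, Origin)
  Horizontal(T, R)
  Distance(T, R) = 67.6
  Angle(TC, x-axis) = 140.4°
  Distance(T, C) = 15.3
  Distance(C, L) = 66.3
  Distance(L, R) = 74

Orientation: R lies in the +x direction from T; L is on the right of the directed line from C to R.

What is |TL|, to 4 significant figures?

53.17

Checks: |CL| = 66.30 ✓; |LR| = 74.00 ✓.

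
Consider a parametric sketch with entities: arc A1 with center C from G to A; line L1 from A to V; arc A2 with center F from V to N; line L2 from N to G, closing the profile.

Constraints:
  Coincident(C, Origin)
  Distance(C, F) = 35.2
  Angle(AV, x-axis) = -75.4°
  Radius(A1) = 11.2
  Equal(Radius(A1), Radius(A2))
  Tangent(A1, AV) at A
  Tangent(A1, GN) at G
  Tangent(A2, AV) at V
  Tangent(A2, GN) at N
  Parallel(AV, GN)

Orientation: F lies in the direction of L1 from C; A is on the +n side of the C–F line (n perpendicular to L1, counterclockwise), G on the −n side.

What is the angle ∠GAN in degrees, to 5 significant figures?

57.529°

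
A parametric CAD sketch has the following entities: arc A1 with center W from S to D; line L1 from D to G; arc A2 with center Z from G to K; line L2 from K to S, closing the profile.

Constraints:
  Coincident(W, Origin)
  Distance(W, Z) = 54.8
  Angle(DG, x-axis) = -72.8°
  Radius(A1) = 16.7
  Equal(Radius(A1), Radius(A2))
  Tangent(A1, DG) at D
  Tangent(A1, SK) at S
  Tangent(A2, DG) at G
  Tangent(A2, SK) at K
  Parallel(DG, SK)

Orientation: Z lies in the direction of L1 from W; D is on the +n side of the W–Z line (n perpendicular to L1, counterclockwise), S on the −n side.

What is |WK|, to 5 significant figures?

57.288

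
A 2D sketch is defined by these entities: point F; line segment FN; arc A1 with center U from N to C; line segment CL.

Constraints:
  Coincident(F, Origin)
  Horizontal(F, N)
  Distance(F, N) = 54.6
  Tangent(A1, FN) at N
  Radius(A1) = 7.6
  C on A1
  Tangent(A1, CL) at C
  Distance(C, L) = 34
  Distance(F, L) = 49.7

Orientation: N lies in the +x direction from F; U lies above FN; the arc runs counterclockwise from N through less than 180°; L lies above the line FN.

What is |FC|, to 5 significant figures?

61.124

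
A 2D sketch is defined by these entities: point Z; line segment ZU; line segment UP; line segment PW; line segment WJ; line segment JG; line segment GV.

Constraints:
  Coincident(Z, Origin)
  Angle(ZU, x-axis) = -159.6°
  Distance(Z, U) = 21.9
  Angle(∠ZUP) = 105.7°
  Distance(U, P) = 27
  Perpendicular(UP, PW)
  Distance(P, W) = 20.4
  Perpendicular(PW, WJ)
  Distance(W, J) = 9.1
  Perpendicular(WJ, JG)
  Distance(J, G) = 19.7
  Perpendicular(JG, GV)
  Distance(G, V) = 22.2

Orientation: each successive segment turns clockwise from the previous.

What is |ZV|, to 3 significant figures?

50.3

WJ is perpendicular to JG, so JG runs at -144°; with |JG| = 19.7, G = (-30.5, 7.24). JG is perpendicular to GV, so GV runs at 126°; with |GV| = 22.2, V = (-43.6, 25.2). Then |ZV| = |V − Z| = 50.3.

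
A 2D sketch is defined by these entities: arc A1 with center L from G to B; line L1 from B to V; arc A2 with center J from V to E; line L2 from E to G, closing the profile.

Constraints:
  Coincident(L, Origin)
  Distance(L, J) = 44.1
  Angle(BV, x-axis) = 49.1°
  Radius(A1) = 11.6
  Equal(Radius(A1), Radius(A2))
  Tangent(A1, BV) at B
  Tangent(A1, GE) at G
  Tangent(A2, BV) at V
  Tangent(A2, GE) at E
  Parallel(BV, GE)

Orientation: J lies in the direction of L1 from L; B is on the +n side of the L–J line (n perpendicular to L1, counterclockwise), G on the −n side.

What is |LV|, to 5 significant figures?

45.600

The slot axis is L1's direction at 49.1°, so u = (cos 49.1°, sin 49.1°) = (0.65474, 0.75585) and n = (−sin 49.1°, cos 49.1°) = (-0.75585, 0.65474). L is at the origin and J lies 44.1 along u from L, so J = 44.1·u = (28.874, 33.333). Tangency of A1 to both parallel lines with radius 11.6 puts B and G at L ± 11.6·n: B = (-8.7679, 7.5950), G = (8.7679, -7.5950). Equal radii place V and E the same way about J: V = J + 11.6·n = (20.106, 40.928), E = J − 11.6·n = (37.642, 25.738). Then |LV| = |V − L| = 45.600.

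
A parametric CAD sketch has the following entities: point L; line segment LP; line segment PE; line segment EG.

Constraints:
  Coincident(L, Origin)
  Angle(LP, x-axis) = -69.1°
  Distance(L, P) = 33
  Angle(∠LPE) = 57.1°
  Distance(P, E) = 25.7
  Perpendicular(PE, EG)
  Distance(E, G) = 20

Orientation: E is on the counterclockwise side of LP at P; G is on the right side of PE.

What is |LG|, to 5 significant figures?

48.337

L is at the origin; LP runs at -69.1° with length 33.0, so P = 33.0·(cos -69.1°, sin -69.1°) = (11.772, -30.829). ∠LPE = 57.1°, so PE runs at -69.1° + (180° − 57.1°) = 53.800° from the x-axis; with |PE| = 25.7, E = P + 25.7·(cos 53.800°, sin 53.800°) = (26.951, -10.090). PE is perpendicular to EG; with |EG| = 20.0 on the right of PE, G = E + 20.0·(0.80696, -0.59061) = (43.090, -21.902). Then |LG| = |G − L| = 48.337.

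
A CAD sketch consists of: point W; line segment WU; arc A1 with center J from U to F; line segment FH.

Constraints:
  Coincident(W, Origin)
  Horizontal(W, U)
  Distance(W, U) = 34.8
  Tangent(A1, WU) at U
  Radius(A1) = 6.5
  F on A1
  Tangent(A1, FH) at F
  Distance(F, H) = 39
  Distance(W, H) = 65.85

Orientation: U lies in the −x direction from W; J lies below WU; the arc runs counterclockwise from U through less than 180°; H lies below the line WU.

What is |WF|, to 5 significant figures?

41.447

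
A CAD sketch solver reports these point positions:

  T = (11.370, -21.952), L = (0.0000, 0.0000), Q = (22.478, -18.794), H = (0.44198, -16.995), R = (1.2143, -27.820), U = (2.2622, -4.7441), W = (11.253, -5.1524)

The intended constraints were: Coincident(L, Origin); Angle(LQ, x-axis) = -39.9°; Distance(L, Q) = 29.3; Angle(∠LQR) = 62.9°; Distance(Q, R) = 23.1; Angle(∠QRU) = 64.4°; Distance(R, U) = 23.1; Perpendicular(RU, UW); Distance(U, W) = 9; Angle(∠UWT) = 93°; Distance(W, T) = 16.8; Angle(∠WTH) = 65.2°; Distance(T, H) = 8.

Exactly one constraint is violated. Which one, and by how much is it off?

Distance(T, H) = 8 — off by 4.00.

L = (0.00, 0.00) ✓; LQ at -39.90° ✓; |LQ| = 29.30 ✓; ∠LQR = 62.90° ✓; |QR| = 23.10 ✓; ∠QRU = 64.40° ✓; |RU| = 23.10 ✓; ∠(RU, UW) = 90.00° ✓; |UW| = 9.000 ✓; ∠UWT = 93.00° ✓; |WT| = 16.80 ✓; ∠WTH = 65.20° ✓; |TH| = 12.00 ✗.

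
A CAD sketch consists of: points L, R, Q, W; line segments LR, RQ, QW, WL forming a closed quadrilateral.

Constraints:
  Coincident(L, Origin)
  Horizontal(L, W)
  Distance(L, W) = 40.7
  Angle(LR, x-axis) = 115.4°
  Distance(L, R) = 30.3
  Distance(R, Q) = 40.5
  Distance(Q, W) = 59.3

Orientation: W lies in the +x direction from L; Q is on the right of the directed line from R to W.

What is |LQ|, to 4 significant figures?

21.49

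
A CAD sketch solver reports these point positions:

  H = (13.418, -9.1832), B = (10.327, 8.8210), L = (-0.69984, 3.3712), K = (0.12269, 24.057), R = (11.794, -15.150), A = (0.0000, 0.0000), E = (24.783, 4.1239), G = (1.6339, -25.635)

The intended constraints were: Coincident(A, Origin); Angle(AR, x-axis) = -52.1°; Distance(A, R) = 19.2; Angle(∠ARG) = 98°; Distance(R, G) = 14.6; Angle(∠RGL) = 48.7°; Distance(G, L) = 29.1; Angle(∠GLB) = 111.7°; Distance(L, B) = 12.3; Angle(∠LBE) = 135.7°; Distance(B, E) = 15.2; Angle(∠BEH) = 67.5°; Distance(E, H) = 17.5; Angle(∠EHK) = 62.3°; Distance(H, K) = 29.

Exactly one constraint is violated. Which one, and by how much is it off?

Distance(H, K) = 29 — off by 6.80.

A = (0.00, 0.00) ✓; AR at -52.10° ✓; |AR| = 19.20 ✓; ∠ARG = 98.00° ✓; |RG| = 14.60 ✓; ∠RGL = 48.70° ✓; |GL| = 29.10 ✓; ∠GLB = 111.7° ✓; |LB| = 12.30 ✓; ∠LBE = 135.7° ✓; |BE| = 15.20 ✓; ∠BEH = 67.50° ✓; |EH| = 17.50 ✓; ∠EHK = 62.30° ✓; |HK| = 35.80 ✗.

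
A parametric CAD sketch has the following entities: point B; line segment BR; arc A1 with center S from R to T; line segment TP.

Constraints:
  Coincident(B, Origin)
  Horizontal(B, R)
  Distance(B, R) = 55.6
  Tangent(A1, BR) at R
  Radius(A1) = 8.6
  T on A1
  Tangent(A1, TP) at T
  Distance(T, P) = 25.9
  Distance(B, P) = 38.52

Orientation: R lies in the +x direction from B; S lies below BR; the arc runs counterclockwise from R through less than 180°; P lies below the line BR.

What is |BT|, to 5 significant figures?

49.350

Checks: ∠(SR, RB) = 90.00° ✓; |ST| = 8.600 ✓; ∠(ST, TP) = 90.00° ✓; |TP| = 25.90 ✓; |BP| = 38.52 ✓.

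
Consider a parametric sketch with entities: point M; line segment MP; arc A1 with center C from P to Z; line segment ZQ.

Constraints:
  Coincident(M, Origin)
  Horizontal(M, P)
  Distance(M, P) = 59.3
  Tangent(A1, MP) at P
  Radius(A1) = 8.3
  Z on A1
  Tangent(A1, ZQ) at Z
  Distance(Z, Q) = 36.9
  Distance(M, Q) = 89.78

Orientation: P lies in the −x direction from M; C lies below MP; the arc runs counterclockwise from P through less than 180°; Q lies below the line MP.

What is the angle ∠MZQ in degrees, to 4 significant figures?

116.1°

M is at the origin; MP is horizontal with |MP| = 59.3 and P on the −x side, so P = (-59.30, 0.000). A1 meets MP tangentially, so CP is at right angles to MP, so C = P + (0, -8.3) = (-59.30, -8.300). Since CZ ⟂ ZQ (tangency), |CQ| = √(8.3² + 36.9²) = 37.82 regardless of where Z sits on A1. So Q lies on both circle(M, 89.78) and circle(C, 37.82); the below-MP intersection is Q = (-80.60, -39.56). Z is the foot of the tangent from Q: Z = (-67.02, -5.246).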